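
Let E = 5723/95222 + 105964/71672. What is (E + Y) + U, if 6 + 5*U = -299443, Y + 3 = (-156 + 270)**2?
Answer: -100015153450921/2132734745 ≈ -46895.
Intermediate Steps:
E = 656267679/426546949 (E = 5723*(1/95222) + 105964*(1/71672) = 5723/95222 + 26491/17918 = 656267679/426546949 ≈ 1.5386)
Y = 12993 (Y = -3 + (-156 + 270)**2 = -3 + 114**2 = -3 + 12996 = 12993)
U = -299449/5 (U = -6/5 + (1/5)*(-299443) = -6/5 - 299443/5 = -299449/5 ≈ -59890.)
(E + Y) + U = (656267679/426546949 + 12993) - 299449/5 = 5542780776036/426546949 - 299449/5 = -100015153450921/2132734745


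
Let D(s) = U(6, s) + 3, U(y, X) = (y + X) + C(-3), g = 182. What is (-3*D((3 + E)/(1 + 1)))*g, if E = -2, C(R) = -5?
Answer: -2457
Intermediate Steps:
U(y, X) = -5 + X + y (U(y, X) = (y + X) - 5 = (X + y) - 5 = -5 + X + y)
D(s) = 4 + s (D(s) = (-5 + s + 6) + 3 = (1 + s) + 3 = 4 + s)
(-3*D((3 + E)/(1 + 1)))*g = -3*(4 + (3 - 2)/(1 + 1))*182 = -3*(4 + 1/2)*182 = -3*(4 + 1*(½))*182 = -3*(4 + ½)*182 = -3*9/2*182 = -27/2*182 = -2457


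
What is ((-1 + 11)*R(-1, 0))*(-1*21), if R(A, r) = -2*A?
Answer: -420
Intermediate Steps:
((-1 + 11)*R(-1, 0))*(-1*21) = ((-1 + 11)*(-2*(-1)))*(-1*21) = (10*2)*(-21) = 20*(-21) = -420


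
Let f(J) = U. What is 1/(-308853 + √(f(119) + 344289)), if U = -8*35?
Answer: -308853/95389831600 - √344009/95389831600 ≈ -3.2439e-6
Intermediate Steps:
U = -280
f(J) = -280
1/(-308853 + √(f(119) + 344289)) = 1/(-308853 + √(-280 + 344289)) = 1/(-308853 + √344009)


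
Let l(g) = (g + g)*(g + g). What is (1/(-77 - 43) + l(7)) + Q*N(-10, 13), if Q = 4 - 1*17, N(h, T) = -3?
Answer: 28199/120 ≈ 234.99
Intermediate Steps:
l(g) = 4*g² (l(g) = (2*g)*(2*g) = 4*g²)
Q = -13 (Q = 4 - 17 = -13)
(1/(-77 - 43) + l(7)) + Q*N(-10, 13) = (1/(-77 - 43) + 4*7²) - 13*(-3) = (1/(-120) + 4*49) + 39 = (-1/120 + 196) + 39 = 23519/120 + 39 = 28199/120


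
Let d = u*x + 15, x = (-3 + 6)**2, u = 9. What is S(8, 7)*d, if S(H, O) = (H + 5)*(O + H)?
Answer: 18720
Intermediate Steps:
x = 9 (x = 3**2 = 9)
S(H, O) = (5 + H)*(H + O)
d = 96 (d = 9*9 + 15 = 81 + 15 = 96)
S(8, 7)*d = (8**2 + 5*8 + 5*7 + 8*7)*96 = (64 + 40 + 35 + 56)*96 = 195*96 = 18720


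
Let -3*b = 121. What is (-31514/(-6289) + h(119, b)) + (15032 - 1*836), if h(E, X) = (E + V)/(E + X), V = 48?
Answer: 21080348077/1484204 ≈ 14203.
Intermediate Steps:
b = -121/3 (b = -⅓*121 = -121/3 ≈ -40.333)
h(E, X) = (48 + E)/(E + X) (h(E, X) = (E + 48)/(E + X) = (48 + E)/(E + X))
(-31514/(-6289) + h(119, b)) + (15032 - 1*836) = (-31514/(-6289) + (48 + 119)/(119 - 121/3)) + (15032 - 1*836) = (-31514*(-1/6289) + 167/(236/3)) + (15032 - 836) = (31514/6289 + (3/236)*167) + 14196 = (31514/6289 + 501/236) + 14196 = 10588093/1484204 + 14196 = 21080348077/1484204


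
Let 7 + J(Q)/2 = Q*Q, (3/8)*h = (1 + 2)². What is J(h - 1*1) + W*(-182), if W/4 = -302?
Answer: 220900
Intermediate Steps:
W = -1208 (W = 4*(-302) = -1208)
h = 24 (h = 8*(1 + 2)²/3 = (8/3)*3² = (8/3)*9 = 24)
J(Q) = -14 + 2*Q² (J(Q) = -14 + 2*(Q*Q) = -14 + 2*Q²)
J(h - 1*1) + W*(-182) = (-14 + 2*(24 - 1*1)²) - 1208*(-182) = (-14 + 2*(24 - 1)²) + 219856 = (-14 + 2*23²) + 219856 = (-14 + 2*529) + 219856 = (-14 + 1058) + 219856 = 1044 + 219856 = 220900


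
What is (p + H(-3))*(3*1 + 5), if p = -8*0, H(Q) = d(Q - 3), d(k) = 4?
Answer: 32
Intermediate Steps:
H(Q) = 4
p = 0
(p + H(-3))*(3*1 + 5) = (0 + 4)*(3*1 + 5) = 4*(3 + 5) = 4*8 = 32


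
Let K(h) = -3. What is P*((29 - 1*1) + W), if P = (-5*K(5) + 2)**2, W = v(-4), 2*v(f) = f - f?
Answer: 8092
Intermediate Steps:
v(f) = 0 (v(f) = (f - f)/2 = (1/2)*0 = 0)
W = 0
P = 289 (P = (-5*(-3) + 2)**2 = (15 + 2)**2 = 17**2 = 289)
P*((29 - 1*1) + W) = 289*((29 - 1*1) + 0) = 289*((29 - 1) + 0) = 289*(28 + 0) = 289*28 = 8092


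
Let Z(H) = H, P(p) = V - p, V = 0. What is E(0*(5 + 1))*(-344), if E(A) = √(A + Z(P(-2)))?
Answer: -344*√2 ≈ -486.49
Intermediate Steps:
P(p) = -p (P(p) = 0 - p = -p)
E(A) = √(2 + A) (E(A) = √(A - 1*(-2)) = √(A + 2) = √(2 + A))
E(0*(5 + 1))*(-344) = √(2 + 0*(5 + 1))*(-344) = √(2 + 0*6)*(-344) = √(2 + 0)*(-344) = √2*(-344) = -344*√2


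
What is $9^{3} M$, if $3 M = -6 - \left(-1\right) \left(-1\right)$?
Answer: $-1701$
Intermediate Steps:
$M = - \frac{7}{3}$ ($M = \frac{-6 - \left(-1\right) \left(-1\right)}{3} = \frac{-6 - 1}{3} = \frac{1}{3} \left(-7\right) = - \frac{7}{3} \approx -2.3333$)
$9^{3} M = 9^{3} \left(- \frac{7}{3}\right) = 729 \left(- \frac{7}{3}\right) = -1701$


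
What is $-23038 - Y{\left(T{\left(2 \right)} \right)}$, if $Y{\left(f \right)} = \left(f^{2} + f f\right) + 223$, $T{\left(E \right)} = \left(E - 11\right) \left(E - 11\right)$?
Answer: $-36383$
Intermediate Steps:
$T{\left(E \right)} = \left(-11 + E\right)^{2}$ ($T{\left(E \right)} = \left(-11 + E\right) \left(-11 + E\right) = \left(-11 + E\right)^{2}$)
$Y{\left(f \right)} = 223 + 2 f^{2}$ ($Y{\left(f \right)} = \left(f^{2} + f^{2}\right) + 223 = 2 f^{2} + 223 = 223 + 2 f^{2}$)
$-23038 - Y{\left(T{\left(2 \right)} \right)} = -23038 - \left(223 + 2 \left(\left(-11 + 2\right)^{2}\right)^{2}\right) = -23038 - \left(223 + 2 \left(\left(-9\right)^{2}\right)^{2}\right) = -23038 - \left(223 + 2 \cdot 81^{2}\right) = -23038 - \left(223 + 2 \cdot 6561\right) = -23038 - \left(223 + 13122\right) = -23038 - 13345 = -36383$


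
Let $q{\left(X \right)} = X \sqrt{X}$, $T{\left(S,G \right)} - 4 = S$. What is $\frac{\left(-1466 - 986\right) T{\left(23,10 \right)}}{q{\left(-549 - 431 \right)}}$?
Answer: $- \frac{16551 i \sqrt{5}}{17150} \approx - 2.158 i$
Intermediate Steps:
$T{\left(S,G \right)} = 4 + S$
$q{\left(X \right)} = X^{\frac{3}{2}}$
$\frac{\left(-1466 - 986\right) T{\left(23,10 \right)}}{q{\left(-549 - 431 \right)}} = \frac{\left(-1466 - 986\right) \left(4 + 23\right)}{\left(-549 - 431\right)^{\frac{3}{2}}} = \frac{\left(-2452\right) 27}{\left(-549 - 431\right)^{\frac{3}{2}}} = - \frac{66204}{\left(-980\right)^{\frac{3}{2}}} = - \frac{66204}{\left(-13720\right) i \sqrt{5}} = - 66204 \frac{i \sqrt{5}}{68600} = - \frac{16551 i \sqrt{5}}{17150}$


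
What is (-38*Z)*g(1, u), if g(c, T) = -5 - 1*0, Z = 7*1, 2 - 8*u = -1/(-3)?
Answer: 1330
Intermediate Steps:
u = 5/24 (u = 1/4 - (-1)/(8*(-3)) = 1/4 - (-1)*(-1)/(8*3) = 1/4 - 1/8*1/3 = 1/4 - 1/24 = 5/24 ≈ 0.20833)
Z = 7
g(c, T) = -5 (g(c, T) = -5 + 0 = -5)
(-38*Z)*g(1, u) = -38*7*(-5) = -266*(-5) = 1330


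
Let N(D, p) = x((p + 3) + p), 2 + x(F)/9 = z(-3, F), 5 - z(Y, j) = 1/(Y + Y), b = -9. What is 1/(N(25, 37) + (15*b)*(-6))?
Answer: 2/1677 ≈ 0.0011926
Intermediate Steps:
z(Y, j) = 5 - 1/(2*Y) (z(Y, j) = 5 - 1/(Y + Y) = 5 - 1/(2*Y))
x(F) = 57/2 (x(F) = -18 + 9*(5 - ½/(-3)) = -18 + 9*(5 - ½*(-⅓)) = -18 + 9*(5 + ⅙) = -18 + 9*(31/6) = -18 + 93/2 = 57/2)
N(D, p) = 57/2
1/(N(25, 37) + (15*b)*(-6)) = 1/(57/2 + (15*(-9))*(-6)) = 1/(57/2 - 135*(-6)) = 1/(57/2 + 810) = 1/(1677/2) = 2/1677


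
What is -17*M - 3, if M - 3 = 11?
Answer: -241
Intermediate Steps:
M = 14 (M = 3 + 11 = 14)
-17*M - 3 = -17*14 - 3 = -238 - 3 = -241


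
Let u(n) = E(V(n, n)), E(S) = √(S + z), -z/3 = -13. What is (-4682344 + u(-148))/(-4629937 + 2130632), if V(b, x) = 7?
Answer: 4682344/2499305 - √46/2499305 ≈ 1.8735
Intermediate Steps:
z = 39 (z = -3*(-13) = 39)
E(S) = √(39 + S) (E(S) = √(S + 39) = √(39 + S))
u(n) = √46 (u(n) = √(39 + 7) = √46)
(-4682344 + u(-148))/(-4629937 + 2130632) = (-4682344 + √46)/(-4629937 + 2130632) = (-4682344 + √46)/(-2499305) = (-4682344 + √46)*(-1/2499305) = 4682344/2499305 - √46/2499305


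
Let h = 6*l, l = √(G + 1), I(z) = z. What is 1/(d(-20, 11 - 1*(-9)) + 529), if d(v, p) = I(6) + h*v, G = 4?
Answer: 107/42845 + 24*√5/42845 ≈ 0.0037499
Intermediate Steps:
l = √5 (l = √(4 + 1) = √5 ≈ 2.2361)
h = 6*√5 ≈ 13.416
d(v, p) = 6 + 6*v*√5 (d(v, p) = 6 + (6*√5)*v = 6 + 6*v*√5)
1/(d(-20, 11 - 1*(-9)) + 529) = 1/((6 + 6*(-20)*√5) + 529) = 1/((6 - 120*√5) + 529) = 1/(535 - 120*√5)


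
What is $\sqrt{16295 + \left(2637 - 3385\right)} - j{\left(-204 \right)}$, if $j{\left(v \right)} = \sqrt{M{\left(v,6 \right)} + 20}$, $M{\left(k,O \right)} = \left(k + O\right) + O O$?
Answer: $\sqrt{15547} - i \sqrt{142} \approx 124.69 - 11.916 i$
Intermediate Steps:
$M{\left(k,O \right)} = O + k + O^{2}$ ($M{\left(k,O \right)} = \left(O + k\right) + O^{2} = O + k + O^{2}$)
$j{\left(v \right)} = \sqrt{62 + v}$ ($j{\left(v \right)} = \sqrt{\left(6 + v + 6^{2}\right) + 20} = \sqrt{\left(6 + v + 36\right) + 20} = \sqrt{\left(42 + v\right) + 20} = \sqrt{62 + v}$)
$\sqrt{16295 + \left(2637 - 3385\right)} - j{\left(-204 \right)} = \sqrt{16295 + \left(2637 - 3385\right)} - \sqrt{62 - 204} = \sqrt{16295 + \left(2637 - 3385\right)} - \sqrt{-142} = \sqrt{16295 - 748} - i \sqrt{142} = \sqrt{15547} - i \sqrt{142}$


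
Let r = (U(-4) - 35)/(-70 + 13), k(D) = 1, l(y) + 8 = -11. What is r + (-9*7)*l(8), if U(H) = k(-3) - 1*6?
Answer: 68269/57 ≈ 1197.7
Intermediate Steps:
l(y) = -19 (l(y) = -8 - 11 = -19)
U(H) = -5 (U(H) = 1 - 1*6 = 1 - 6 = -5)
r = 40/57 (r = (-5 - 35)/(-70 + 13) = -40/(-57) = -40*(-1/57) = 40/57 ≈ 0.70175)
r + (-9*7)*l(8) = 40/57 - 9*7*(-19) = 40/57 - 63*(-19) = 40/57 + 1197 = 68269/57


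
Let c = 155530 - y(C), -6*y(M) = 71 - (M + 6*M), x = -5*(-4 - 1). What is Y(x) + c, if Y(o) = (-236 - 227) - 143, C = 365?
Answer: 154510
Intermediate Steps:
x = 25 (x = -5*(-5) = 25)
Y(o) = -606 (Y(o) = -463 - 143 = -606)
y(M) = -71/6 + 7*M/6 (y(M) = -(71 - (M + 6*M))/6 = -(71 - 7*M)/6 = -71/6 + 7*M/6)
c = 155116 (c = 155530 - (-71/6 + (7/6)*365) = 155530 - (-71/6 + 2555/6) = 155530 - 1*414 = 155530 - 414 = 155116)
Y(x) + c = -606 + 155116 = 154510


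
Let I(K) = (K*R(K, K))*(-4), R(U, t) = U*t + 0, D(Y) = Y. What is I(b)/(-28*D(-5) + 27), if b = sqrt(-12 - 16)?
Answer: 224*I*sqrt(7)/167 ≈ 3.5488*I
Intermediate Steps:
R(U, t) = U*t
b = 2*I*sqrt(7) (b = sqrt(-28) = 2*I*sqrt(7) ≈ 5.2915*I)
I(K) = -4*K**3 (I(K) = (K*(K*K))*(-4) = (K*K**2)*(-4) = K**3*(-4) = -4*K**3)
I(b)/(-28*D(-5) + 27) = (-4*(-56*I*sqrt(7)))/(-28*(-5) + 27) = (-(-224)*I*sqrt(7))/(140 + 27) = (224*I*sqrt(7))/167 = (224*I*sqrt(7))*(1/167) = 224*I*sqrt(7)/167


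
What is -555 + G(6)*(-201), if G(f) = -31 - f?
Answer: 6882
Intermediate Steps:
-555 + G(6)*(-201) = -555 + (-31 - 1*6)*(-201) = -555 + (-31 - 6)*(-201) = -555 - 37*(-201) = -555 + 7437 = 6882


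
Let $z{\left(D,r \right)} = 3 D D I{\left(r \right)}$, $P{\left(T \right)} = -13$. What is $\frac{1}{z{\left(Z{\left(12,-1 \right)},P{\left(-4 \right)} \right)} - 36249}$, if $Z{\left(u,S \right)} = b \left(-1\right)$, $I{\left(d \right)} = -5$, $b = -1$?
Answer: $- \frac{1}{36264} \approx -2.7576 \cdot 10^{-5}$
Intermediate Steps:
$Z{\left(u,S \right)} = 1$ ($Z{\left(u,S \right)} = \left(-1\right) \left(-1\right) = 1$)
$z{\left(D,r \right)} = - 15 D^{2}$ ($z{\left(D,r \right)} = 3 D D \left(-5\right) = 3 D^{2} \left(-5\right) = - 15 D^{2}$)
$\frac{1}{z{\left(Z{\left(12,-1 \right)},P{\left(-4 \right)} \right)} - 36249} = \frac{1}{- 15 \cdot 1^{2} - 36249} = \frac{1}{\left(-15\right) 1 - 36249} = \frac{1}{-15 - 36249} = \frac{1}{-36264} = - \frac{1}{36264}$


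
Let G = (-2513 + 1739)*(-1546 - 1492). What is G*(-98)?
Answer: -230438376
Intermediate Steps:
G = 2351412 (G = -774*(-3038) = 2351412)
G*(-98) = 2351412*(-98) = -230438376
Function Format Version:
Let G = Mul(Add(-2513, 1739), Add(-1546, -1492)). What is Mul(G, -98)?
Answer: -230438376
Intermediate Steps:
G = 2351412 (G = Mul(-774, -3038) = 2351412)
Mul(G, -98) = Mul(2351412, -98) = -230438376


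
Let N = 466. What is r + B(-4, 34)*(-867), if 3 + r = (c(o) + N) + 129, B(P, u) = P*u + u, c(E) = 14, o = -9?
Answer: 89040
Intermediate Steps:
B(P, u) = u + P*u
r = 606 (r = -3 + ((14 + 466) + 129) = -3 + (480 + 129) = -3 + 609 = 606)
r + B(-4, 34)*(-867) = 606 + (34*(1 - 4))*(-867) = 606 + (34*(-3))*(-867) = 606 - 102*(-867) = 606 + 88434 = 89040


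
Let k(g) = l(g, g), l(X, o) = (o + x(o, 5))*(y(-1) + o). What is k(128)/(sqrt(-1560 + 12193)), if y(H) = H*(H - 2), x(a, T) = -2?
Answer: 2358*sqrt(217)/217 ≈ 160.07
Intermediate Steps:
y(H) = H*(-2 + H)
l(X, o) = (-2 + o)*(3 + o) (l(X, o) = (o - 2)*(-(-2 - 1) + o) = (-2 + o)*(-1*(-3) + o) = (-2 + o)*(3 + o))
k(g) = -6 + g + g**2
k(128)/(sqrt(-1560 + 12193)) = (-6 + 128 + 128**2)/(sqrt(-1560 + 12193)) = (-6 + 128 + 16384)/(sqrt(10633)) = 16506/((7*sqrt(217))) = 16506*(sqrt(217)/1519) = 2358*sqrt(217)/217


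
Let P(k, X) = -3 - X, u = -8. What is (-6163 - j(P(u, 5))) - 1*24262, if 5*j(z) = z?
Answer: -152117/5 ≈ -30423.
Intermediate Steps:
j(z) = z/5
(-6163 - j(P(u, 5))) - 1*24262 = (-6163 - (-3 - 1*5)/5) - 1*24262 = (-6163 - (-3 - 5)/5) - 24262 = (-6163 - (-8)/5) - 24262 = (-6163 - 1*(-8/5)) - 24262 = (-6163 + 8/5) - 24262 = -30807/5 - 24262 = -152117/5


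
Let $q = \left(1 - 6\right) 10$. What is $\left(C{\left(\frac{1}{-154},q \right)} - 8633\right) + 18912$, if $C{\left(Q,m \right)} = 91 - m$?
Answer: $10420$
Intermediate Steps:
$q = -50$ ($q = \left(1 - 6\right) 10 = \left(-5\right) 10 = -50$)
$\left(C{\left(\frac{1}{-154},q \right)} - 8633\right) + 18912 = \left(\left(91 - -50\right) - 8633\right) + 18912 = \left(\left(91 + 50\right) - 8633\right) + 18912 = \left(141 - 8633\right) + 18912 = -8492 + 18912 = 10420$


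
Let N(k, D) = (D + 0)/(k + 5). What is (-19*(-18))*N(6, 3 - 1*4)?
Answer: -342/11 ≈ -31.091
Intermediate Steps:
N(k, D) = D/(5 + k)
(-19*(-18))*N(6, 3 - 1*4) = (-19*(-18))*((3 - 1*4)/(5 + 6)) = 342*((3 - 4)/11) = 342*(-1*1/11) = 342*(-1/11) = -342/11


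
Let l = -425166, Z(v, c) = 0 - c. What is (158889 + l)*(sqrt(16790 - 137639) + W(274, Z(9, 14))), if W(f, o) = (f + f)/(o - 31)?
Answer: 48639932/15 - 266277*I*sqrt(120849) ≈ 3.2427e+6 - 9.2567e+7*I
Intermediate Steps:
Z(v, c) = -c
W(f, o) = 2*f/(-31 + o) (W(f, o) = (2*f)/(-31 + o) = 2*f/(-31 + o))
(158889 + l)*(sqrt(16790 - 137639) + W(274, Z(9, 14))) = (158889 - 425166)*(sqrt(16790 - 137639) + 2*274/(-31 - 1*14)) = -266277*(sqrt(-120849) + 2*274/(-31 - 14)) = -266277*(I*sqrt(120849) + 2*274/(-45)) = -266277*(I*sqrt(120849) + 2*274*(-1/45)) = -266277*(I*sqrt(120849) - 548/45) = -266277*(-548/45 + I*sqrt(120849)) = 48639932/15 - 266277*I*sqrt(120849)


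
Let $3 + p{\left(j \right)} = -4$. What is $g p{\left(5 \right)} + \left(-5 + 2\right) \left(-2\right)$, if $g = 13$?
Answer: $-85$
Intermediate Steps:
$p{\left(j \right)} = -7$ ($p{\left(j \right)} = -3 - 4 = -7$)
$g p{\left(5 \right)} + \left(-5 + 2\right) \left(-2\right) = 13 \left(-7\right) + \left(-5 + 2\right) \left(-2\right) = -91 - -6 = -91 + 6 = -85$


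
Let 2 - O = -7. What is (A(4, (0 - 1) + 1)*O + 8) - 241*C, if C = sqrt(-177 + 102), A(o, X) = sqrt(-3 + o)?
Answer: 17 - 1205*I*sqrt(3) ≈ 17.0 - 2087.1*I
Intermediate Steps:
O = 9 (O = 2 - 1*(-7) = 2 + 7 = 9)
C = 5*I*sqrt(3) (C = sqrt(-75) = 5*I*sqrt(3) ≈ 8.6602*I)
(A(4, (0 - 1) + 1)*O + 8) - 241*C = (sqrt(-3 + 4)*9 + 8) - 1205*I*sqrt(3) = (sqrt(1)*9 + 8) - 1205*I*sqrt(3) = (1*9 + 8) - 1205*I*sqrt(3) = (9 + 8) - 1205*I*sqrt(3) = 17 - 1205*I*sqrt(3)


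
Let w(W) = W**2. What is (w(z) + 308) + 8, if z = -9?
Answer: 397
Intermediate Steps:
(w(z) + 308) + 8 = ((-9)**2 + 308) + 8 = (81 + 308) + 8 = 389 + 8 = 397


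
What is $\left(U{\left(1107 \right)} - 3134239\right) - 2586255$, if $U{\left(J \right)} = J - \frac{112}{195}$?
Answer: $- \frac{1115280577}{195} \approx -5.7194 \cdot 10^{6}$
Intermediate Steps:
$U{\left(J \right)} = - \frac{112}{195} + J$ ($U{\left(J \right)} = J - \frac{112}{195} = - \frac{112}{195} + J$)
$\left(U{\left(1107 \right)} - 3134239\right) - 2586255 = \left(\left(- \frac{112}{195} + 1107\right) - 3134239\right) - 2586255 = \left(\frac{215753}{195} - 3134239\right) - 2586255 = - \frac{610960852}{195} - 2586255 = - \frac{1115280577}{195}$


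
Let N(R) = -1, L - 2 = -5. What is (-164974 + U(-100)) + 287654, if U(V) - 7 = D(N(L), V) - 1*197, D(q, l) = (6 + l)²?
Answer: 131326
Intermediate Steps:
L = -3 (L = 2 - 5 = -3)
U(V) = -190 + (6 + V)² (U(V) = 7 + ((6 + V)² - 1*197) = 7 + ((6 + V)² - 197) = 7 + (-197 + (6 + V)²) = -190 + (6 + V)²)
(-164974 + U(-100)) + 287654 = (-164974 + (-190 + (6 - 100)²)) + 287654 = (-164974 + (-190 + (-94)²)) + 287654 = (-164974 + (-190 + 8836)) + 287654 = (-164974 + 8646) + 287654 = -156328 + 287654 = 131326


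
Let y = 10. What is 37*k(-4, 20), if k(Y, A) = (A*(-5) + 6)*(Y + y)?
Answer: -20868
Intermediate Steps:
k(Y, A) = (6 - 5*A)*(10 + Y) (k(Y, A) = (A*(-5) + 6)*(Y + 10) = (-5*A + 6)*(10 + Y) = (6 - 5*A)*(10 + Y))
37*k(-4, 20) = 37*(60 - 50*20 + 6*(-4) - 5*20*(-4)) = 37*(60 - 1000 - 24 + 400) = 37*(-564) = -20868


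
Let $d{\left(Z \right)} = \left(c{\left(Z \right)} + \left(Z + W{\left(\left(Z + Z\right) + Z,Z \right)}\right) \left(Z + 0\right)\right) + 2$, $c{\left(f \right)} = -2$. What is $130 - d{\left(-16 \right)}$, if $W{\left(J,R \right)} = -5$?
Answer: $-206$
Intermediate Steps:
$d{\left(Z \right)} = Z \left(-5 + Z\right)$ ($d{\left(Z \right)} = \left(-2 + \left(Z - 5\right) \left(Z + 0\right)\right) + 2 = \left(-2 + \left(-5 + Z\right) Z\right) + 2 = \left(-2 + Z \left(-5 + Z\right)\right) + 2 = Z \left(-5 + Z\right)$)
$130 - d{\left(-16 \right)} = 130 - - 16 \left(-5 - 16\right) = 130 - \left(-16\right) \left(-21\right) = 130 - 336 = -206$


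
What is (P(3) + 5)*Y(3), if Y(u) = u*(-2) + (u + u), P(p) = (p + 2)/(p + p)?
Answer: 0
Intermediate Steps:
P(p) = (2 + p)/(2*p) (P(p) = (2 + p)/((2*p)) = (2 + p)*(1/(2*p)) = (2 + p)/(2*p))
Y(u) = 0 (Y(u) = -2*u + 2*u = 0)
(P(3) + 5)*Y(3) = ((½)*(2 + 3)/3 + 5)*0 = ((½)*(⅓)*5 + 5)*0 = (⅚ + 5)*0 = (35/6)*0 = 0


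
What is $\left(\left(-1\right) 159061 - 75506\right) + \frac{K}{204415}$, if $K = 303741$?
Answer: $- \frac{47948709564}{204415} \approx -2.3457 \cdot 10^{5}$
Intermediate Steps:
$\left(\left(-1\right) 159061 - 75506\right) + \frac{K}{204415} = \left(\left(-1\right) 159061 - 75506\right) + \frac{303741}{204415} = \left(-159061 - 75506\right) + 303741 \cdot \frac{1}{204415} = -234567 + \frac{303741}{204415} = - \frac{47948709564}{204415}$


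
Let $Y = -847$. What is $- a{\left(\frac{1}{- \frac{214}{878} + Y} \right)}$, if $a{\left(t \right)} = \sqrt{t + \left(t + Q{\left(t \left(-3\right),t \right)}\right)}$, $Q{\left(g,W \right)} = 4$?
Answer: $- \frac{\sqrt{138257722770}}{185970} \approx -1.9994$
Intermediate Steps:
$a{\left(t \right)} = \sqrt{4 + 2 t}$ ($a{\left(t \right)} = \sqrt{t + \left(t + 4\right)} = \sqrt{t + \left(4 + t\right)} = \sqrt{4 + 2 t}$)
$- a{\left(\frac{1}{- \frac{214}{878} + Y} \right)} = - \sqrt{4 + \frac{2}{- \frac{214}{878} - 847}} = - \sqrt{4 + \frac{2}{\left(-214\right) \frac{1}{878} - 847}} = - \sqrt{4 + \frac{2}{- \frac{107}{439} - 847}} = - \sqrt{4 + \frac{2}{- \frac{371940}{439}}} = - \sqrt{4 + 2 \left(- \frac{439}{371940}\right)} = - \sqrt{4 - \frac{439}{185970}} = - \sqrt{\frac{743441}{185970}} = - \frac{\sqrt{138257722770}}{185970}$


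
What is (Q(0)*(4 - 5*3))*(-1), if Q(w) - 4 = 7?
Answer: 121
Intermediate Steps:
Q(w) = 11 (Q(w) = 4 + 7 = 11)
(Q(0)*(4 - 5*3))*(-1) = (11*(4 - 5*3))*(-1) = (11*(4 - 15))*(-1) = (11*(-11))*(-1) = -121*(-1) = 121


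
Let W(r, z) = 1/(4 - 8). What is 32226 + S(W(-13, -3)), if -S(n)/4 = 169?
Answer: 31550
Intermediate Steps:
W(r, z) = -¼ (W(r, z) = 1/(-4) = -¼)
S(n) = -676 (S(n) = -4*169 = -676)
32226 + S(W(-13, -3)) = 32226 - 676 = 31550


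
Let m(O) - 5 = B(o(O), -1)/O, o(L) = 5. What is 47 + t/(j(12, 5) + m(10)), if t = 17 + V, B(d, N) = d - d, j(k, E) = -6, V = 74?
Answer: -44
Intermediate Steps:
B(d, N) = 0
m(O) = 5 (m(O) = 5 + 0/O = 5 + 0 = 5)
t = 91 (t = 17 + 74 = 91)
47 + t/(j(12, 5) + m(10)) = 47 + 91/(-6 + 5) = 47 + 91/(-1) = 47 + 91*(-1) = 47 - 91 = -44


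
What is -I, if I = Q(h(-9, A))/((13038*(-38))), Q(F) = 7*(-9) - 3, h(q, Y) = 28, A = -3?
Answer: -11/82574 ≈ -0.00013321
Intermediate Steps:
Q(F) = -66 (Q(F) = -63 - 3 = -66)
I = 11/82574 (I = -66/(13038*(-38)) = -66/(-495444) = -66*(-1/495444) = 11/82574 ≈ 0.00013321)
-I = -1*11/82574 = -11/82574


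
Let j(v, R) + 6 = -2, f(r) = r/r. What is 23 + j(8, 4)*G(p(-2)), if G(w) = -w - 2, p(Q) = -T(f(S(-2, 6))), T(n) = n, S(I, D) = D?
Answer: 31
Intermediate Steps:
f(r) = 1
j(v, R) = -8 (j(v, R) = -6 - 2 = -8)
p(Q) = -1 (p(Q) = -1*1 = -1)
G(w) = -2 - w
23 + j(8, 4)*G(p(-2)) = 23 - 8*(-2 - 1*(-1)) = 23 - 8*(-2 + 1) = 23 - 8*(-1) = 23 + 8 = 31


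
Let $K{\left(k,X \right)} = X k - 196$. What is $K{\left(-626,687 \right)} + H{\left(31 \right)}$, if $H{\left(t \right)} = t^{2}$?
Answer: $-429297$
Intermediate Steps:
$K{\left(k,X \right)} = -196 + X k$
$K{\left(-626,687 \right)} + H{\left(31 \right)} = \left(-196 + 687 \left(-626\right)\right) + 31^{2} = \left(-196 - 430062\right) + 961 = -430258 + 961 = -429297$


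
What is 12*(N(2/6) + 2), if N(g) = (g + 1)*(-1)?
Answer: 8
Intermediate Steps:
N(g) = -1 - g (N(g) = (1 + g)*(-1) = -1 - g)
12*(N(2/6) + 2) = 12*((-1 - 2/6) + 2) = 12*((-1 - 1*⅓) + 2) = 12*((-1 - ⅓) + 2) = 12*(-4/3 + 2) = 12*(⅔) = 8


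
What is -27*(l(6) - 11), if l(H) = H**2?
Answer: -675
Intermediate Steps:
-27*(l(6) - 11) = -27*(6**2 - 11) = -27*(36 - 11) = -27*25 = -675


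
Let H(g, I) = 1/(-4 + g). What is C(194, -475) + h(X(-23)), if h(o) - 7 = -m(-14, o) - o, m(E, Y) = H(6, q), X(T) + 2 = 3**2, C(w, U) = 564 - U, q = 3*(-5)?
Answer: 2077/2 ≈ 1038.5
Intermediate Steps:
q = -15
X(T) = 7 (X(T) = -2 + 3**2 = -2 + 9 = 7)
m(E, Y) = 1/2 (m(E, Y) = 1/(-4 + 6) = 1/2)
h(o) = 13/2 - o (h(o) = 7 + (-1*1/2 - o) = 7 + (-1/2 - o) = 13/2 - o)
C(194, -475) + h(X(-23)) = (564 - 1*(-475)) + (13/2 - 1*7) = (564 + 475) + (13/2 - 7) = 1039 - 1/2 = 2077/2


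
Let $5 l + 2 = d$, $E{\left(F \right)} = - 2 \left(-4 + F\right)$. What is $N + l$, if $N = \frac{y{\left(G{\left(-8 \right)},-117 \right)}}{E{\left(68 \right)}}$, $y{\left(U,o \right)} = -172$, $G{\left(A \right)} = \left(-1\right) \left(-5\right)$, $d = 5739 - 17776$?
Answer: $- \frac{385033}{160} \approx -2406.5$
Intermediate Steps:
$d = -12037$
$G{\left(A \right)} = 5$
$E{\left(F \right)} = 8 - 2 F$
$l = - \frac{12039}{5}$ ($l = - \frac{2}{5} + \frac{1}{5} \left(-12037\right) = - \frac{2}{5} - \frac{12037}{5} = - \frac{12039}{5} \approx -2407.8$)
$N = \frac{43}{32}$ ($N = - \frac{172}{8 - 136} = - \frac{172}{-128} = \left(-172\right) \left(- \frac{1}{128}\right) = \frac{43}{32} \approx 1.3438$)
$N + l = \frac{43}{32} - \frac{12039}{5} = - \frac{385033}{160}$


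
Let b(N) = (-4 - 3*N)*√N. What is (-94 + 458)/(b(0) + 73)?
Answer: 364/73 ≈ 4.9863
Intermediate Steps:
b(N) = √N*(-4 - 3*N)
(-94 + 458)/(b(0) + 73) = (-94 + 458)/(√0*(-4 - 3*0) + 73) = 364/(0*(-4 + 0) + 73) = 364/(0*(-4) + 73) = 364/(0 + 73) = 364/73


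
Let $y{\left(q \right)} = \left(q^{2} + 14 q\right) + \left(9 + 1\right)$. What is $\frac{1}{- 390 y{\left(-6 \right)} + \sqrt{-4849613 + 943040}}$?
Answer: $\frac{4940}{74512991} - \frac{i \sqrt{3906573}}{223538973} \approx 6.6297 \cdot 10^{-5} - 8.8419 \cdot 10^{-6} i$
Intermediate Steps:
$y{\left(q \right)} = 10 + q^{2} + 14 q$ ($y{\left(q \right)} = \left(q^{2} + 14 q\right) + 10 = 10 + q^{2} + 14 q$)
$\frac{1}{- 390 y{\left(-6 \right)} + \sqrt{-4849613 + 943040}} = \frac{1}{- 390 \left(10 + \left(-6\right)^{2} + 14 \left(-6\right)\right) + \sqrt{-4849613 + 943040}} = \frac{1}{- 390 \left(10 + 36 - 84\right) + \sqrt{-3906573}} = \frac{1}{\left(-390\right) \left(-38\right) + i \sqrt{3906573}} = \frac{1}{14820 + i \sqrt{3906573}}$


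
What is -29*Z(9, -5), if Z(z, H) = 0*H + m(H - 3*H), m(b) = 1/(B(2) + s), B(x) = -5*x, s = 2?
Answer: 29/8 ≈ 3.6250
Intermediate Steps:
m(b) = -⅛ (m(b) = 1/(-5*2 + 2) = 1/(-10 + 2) = 1/(-8) = -⅛)
Z(z, H) = -⅛ (Z(z, H) = 0*H - ⅛ = 0 - ⅛ = -⅛)
-29*Z(9, -5) = -29*(-⅛) = 29/8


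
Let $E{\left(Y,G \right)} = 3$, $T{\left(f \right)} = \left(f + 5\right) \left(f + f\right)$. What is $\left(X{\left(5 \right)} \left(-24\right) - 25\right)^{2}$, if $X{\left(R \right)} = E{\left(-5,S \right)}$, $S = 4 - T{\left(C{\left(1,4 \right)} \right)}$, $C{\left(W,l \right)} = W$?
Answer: $9409$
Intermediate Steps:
$T{\left(f \right)} = 2 f \left(5 + f\right)$ ($T{\left(f \right)} = \left(5 + f\right) 2 f = 2 f \left(5 + f\right)$)
$S = -8$ ($S = 4 - 2 \cdot 1 \left(5 + 1\right) = 4 - 2 \cdot 1 \cdot 6 = 4 - 12 = -8$)
$X{\left(R \right)} = 3$
$\left(X{\left(5 \right)} \left(-24\right) - 25\right)^{2} = \left(3 \left(-24\right) - 25\right)^{2} = \left(-72 - 25\right)^{2} = \left(-97\right)^{2} = 9409$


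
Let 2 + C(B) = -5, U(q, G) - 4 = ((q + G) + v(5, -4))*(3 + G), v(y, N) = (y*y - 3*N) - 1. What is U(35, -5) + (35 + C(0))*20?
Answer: 432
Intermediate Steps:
v(y, N) = -1 + y² - 3*N (v(y, N) = (y² - 3*N) - 1 = -1 + y² - 3*N)
U(q, G) = 4 + (3 + G)*(36 + G + q) (U(q, G) = 4 + ((q + G) + (-1 + 5² - 3*(-4)))*(3 + G) = 4 + ((G + q) + (-1 + 25 + 12))*(3 + G) = 4 + ((G + q) + 36)*(3 + G) = 4 + (36 + G + q)*(3 + G) = 4 + (3 + G)*(36 + G + q))
C(B) = -7 (C(B) = -2 - 5 = -7)
U(35, -5) + (35 + C(0))*20 = (112 + (-5)² + 3*35 + 39*(-5) - 5*35) + (35 - 7)*20 = (112 + 25 + 105 - 195 - 175) + 28*20 = -128 + 560 = 432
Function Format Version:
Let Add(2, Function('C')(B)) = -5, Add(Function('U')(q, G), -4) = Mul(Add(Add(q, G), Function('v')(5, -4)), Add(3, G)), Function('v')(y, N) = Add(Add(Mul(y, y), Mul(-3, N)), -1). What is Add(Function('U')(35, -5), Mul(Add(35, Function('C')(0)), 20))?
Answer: 432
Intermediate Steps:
Function('v')(y, N) = Add(-1, Pow(y, 2), Mul(-3, N)) (Function('v')(y, N) = Add(Add(Pow(y, 2), Mul(-3, N)), -1) = Add(-1, Pow(y, 2), Mul(-3, N)))
Function('U')(q, G) = Add(4, Mul(Add(3, G), Add(36, G, q))) (Function('U')(q, G) = Add(4, Mul(Add(Add(q, G), Add(-1, Pow(5, 2), Mul(-3, -4))), Add(3, G))) = Add(4, Mul(Add(Add(G, q), Add(-1, 25, 12)), Add(3, G))) = Add(4, Mul(Add(Add(G, q), 36), Add(3, G))) = Add(4, Mul(Add(36, G, q), Add(3, G))) = Add(4, Mul(Add(3, G), Add(36, G, q))))
Function('C')(B) = -7 (Function('C')(B) = Add(-2, -5) = -7)
Add(Function('U')(35, -5), Mul(Add(35, Function('C')(0)), 20)) = Add(Add(112, Pow(-5, 2), Mul(3, 35), Mul(39, -5), Mul(-5, 35)), Mul(Add(35, -7), 20)) = Add(Add(112, 25, 105, -195, -175), Mul(28, 20)) = Add(-128, 560) = 432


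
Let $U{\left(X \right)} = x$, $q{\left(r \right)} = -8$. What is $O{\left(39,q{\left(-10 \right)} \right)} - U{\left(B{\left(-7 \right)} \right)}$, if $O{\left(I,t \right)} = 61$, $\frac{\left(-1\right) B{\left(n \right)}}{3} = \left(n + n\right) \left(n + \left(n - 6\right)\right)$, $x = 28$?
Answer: $33$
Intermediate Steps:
$B{\left(n \right)} = - 6 n \left(-6 + 2 n\right)$ ($B{\left(n \right)} = - 3 \left(n + n\right) \left(n + \left(n - 6\right)\right) = - 3 \cdot 2 n \left(n + \left(n - 6\right)\right) = - 3 \cdot 2 n \left(n + \left(-6 + n\right)\right) = - 3 \cdot 2 n \left(-6 + 2 n\right) = - 6 n \left(-6 + 2 n\right)$)
$U{\left(X \right)} = 28$
$O{\left(39,q{\left(-10 \right)} \right)} - U{\left(B{\left(-7 \right)} \right)} = 61 - 28 = 33$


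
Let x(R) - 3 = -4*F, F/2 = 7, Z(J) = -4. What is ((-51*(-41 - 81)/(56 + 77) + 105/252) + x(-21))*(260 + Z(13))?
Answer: -592576/399 ≈ -1485.2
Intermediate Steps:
F = 14 (F = 2*7 = 14)
x(R) = -53 (x(R) = 3 - 4*14 = 3 - 56 = -53)
((-51*(-41 - 81)/(56 + 77) + 105/252) + x(-21))*(260 + Z(13)) = ((-51*(-41 - 81)/(56 + 77) + 105/252) - 53)*(260 - 4) = ((-51/(133/(-122)) + 105*(1/252)) - 53)*256 = ((-51/(133*(-1/122)) + 5/12) - 53)*256 = ((-51/(-133/122) + 5/12) - 53)*256 = ((-51*(-122/133) + 5/12) - 53)*256 = ((6222/133 + 5/12) - 53)*256 = (75329/1596 - 53)*256 = -9259/1596*256 = -592576/399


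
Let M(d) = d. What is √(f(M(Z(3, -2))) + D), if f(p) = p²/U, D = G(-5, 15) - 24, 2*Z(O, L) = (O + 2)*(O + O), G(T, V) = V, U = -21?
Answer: I*√966/7 ≈ 4.4401*I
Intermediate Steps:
Z(O, L) = O*(2 + O) (Z(O, L) = ((O + 2)*(O + O))/2 = ((2 + O)*(2*O))/2 = (2*O*(2 + O))/2 = O*(2 + O))
D = -9 (D = 15 - 24 = -9)
f(p) = -p²/21 (f(p) = p²/(-21) = p²*(-1/21) = -p²/21)
√(f(M(Z(3, -2))) + D) = √(-9*(2 + 3)²/21 - 9) = √(-(3*5)²/21 - 9) = √(-1/21*15² - 9) = √(-1/21*225 - 9) = √(-75/7 - 9) = √(-138/7) = I*√966/7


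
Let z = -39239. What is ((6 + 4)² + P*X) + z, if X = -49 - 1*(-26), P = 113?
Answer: -41738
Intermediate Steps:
X = -23 (X = -49 + 26 = -23)
((6 + 4)² + P*X) + z = ((6 + 4)² + 113*(-23)) - 39239 = (10² - 2599) - 39239 = (100 - 2599) - 39239 = -2499 - 39239 = -41738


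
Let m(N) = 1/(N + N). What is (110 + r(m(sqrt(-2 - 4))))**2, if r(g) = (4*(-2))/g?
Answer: 10564 - 3520*I*sqrt(6) ≈ 10564.0 - 8622.2*I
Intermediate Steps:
m(N) = 1/(2*N)
r(g) = -8/g
(110 + r(m(sqrt(-2 - 4))))**2 = (110 - 8*2*sqrt(-2 - 4))**2 = (110 - 8*2*I*sqrt(6))**2 = (110 - 16*I*sqrt(6))**2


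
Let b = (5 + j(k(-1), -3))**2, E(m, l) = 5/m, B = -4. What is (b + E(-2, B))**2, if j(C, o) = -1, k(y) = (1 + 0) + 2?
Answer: 729/4 ≈ 182.25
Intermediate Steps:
k(y) = 3 (k(y) = 1 + 2 = 3)
b = 16 (b = (5 - 1)**2 = 4**2 = 16)
(b + E(-2, B))**2 = (16 + 5/(-2))**2 = (16 + 5*(-1/2))**2 = (16 - 5/2)**2 = (27/2)**2 = 729/4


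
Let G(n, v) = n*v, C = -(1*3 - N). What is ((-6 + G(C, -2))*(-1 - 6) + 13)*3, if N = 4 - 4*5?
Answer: -633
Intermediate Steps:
N = -16 (N = 4 - 20 = -16)
C = -19 (C = -(1*3 - 1*(-16)) = -(3 + 16) = -1*19 = -19)
((-6 + G(C, -2))*(-1 - 6) + 13)*3 = ((-6 - 19*(-2))*(-1 - 6) + 13)*3 = ((-6 + 38)*(-7) + 13)*3 = (32*(-7) + 13)*3 = (-224 + 13)*3 = -211*3 = -633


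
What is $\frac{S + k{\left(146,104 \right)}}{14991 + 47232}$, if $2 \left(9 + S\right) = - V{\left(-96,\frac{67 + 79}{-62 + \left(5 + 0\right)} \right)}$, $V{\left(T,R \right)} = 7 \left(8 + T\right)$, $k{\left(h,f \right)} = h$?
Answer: $\frac{445}{62223} \approx 0.0071517$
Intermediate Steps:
$V{\left(T,R \right)} = 56 + 7 T$
$S = 299$ ($S = -9 + \frac{\left(-1\right) \left(56 + 7 \left(-96\right)\right)}{2} = -9 + \frac{\left(-1\right) \left(56 - 672\right)}{2} = -9 + \frac{\left(-1\right) \left(-616\right)}{2} = -9 + \frac{1}{2} \cdot 616 = -9 + 308 = 299$)
$\frac{S + k{\left(146,104 \right)}}{14991 + 47232} = \frac{299 + 146}{14991 + 47232} = \frac{445}{62223}$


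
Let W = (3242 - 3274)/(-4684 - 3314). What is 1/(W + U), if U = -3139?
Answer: -3999/12552845 ≈ -0.00031857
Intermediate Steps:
W = 16/3999 (W = -32/(-7998) = -32*(-1/7998) = 16/3999 ≈ 0.0040010)
1/(W + U) = 1/(16/3999 - 3139) = 1/(-12552845/3999) = -3999/12552845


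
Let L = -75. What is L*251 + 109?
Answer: -18716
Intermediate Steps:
L*251 + 109 = -75*251 + 109 = -18825 + 109 = -18716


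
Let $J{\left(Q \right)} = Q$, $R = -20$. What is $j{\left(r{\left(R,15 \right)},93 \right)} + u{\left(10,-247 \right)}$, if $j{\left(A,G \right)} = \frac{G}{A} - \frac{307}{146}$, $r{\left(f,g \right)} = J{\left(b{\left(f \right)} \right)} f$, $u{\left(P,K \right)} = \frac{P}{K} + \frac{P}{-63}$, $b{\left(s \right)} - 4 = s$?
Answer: $- \frac{731128691}{363504960} \approx -2.0113$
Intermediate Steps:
$b{\left(s \right)} = 4 + s$
$u{\left(P,K \right)} = - \frac{P}{63} + \frac{P}{K}$ ($u{\left(P,K \right)} = \frac{P}{K} + P \left(- \frac{1}{63}\right) = \frac{P}{K} - \frac{P}{63} = - \frac{P}{63} + \frac{P}{K}$)
$r{\left(f,g \right)} = f \left(4 + f\right)$ ($r{\left(f,g \right)} = \left(4 + f\right) f = f \left(4 + f\right)$)
$j{\left(A,G \right)} = - \frac{307}{146} + \frac{G}{A}$ ($j{\left(A,G \right)} = \frac{G}{A} - \frac{307}{146} = - \frac{307}{146} + \frac{G}{A}$)
$j{\left(r{\left(R,15 \right)},93 \right)} + u{\left(10,-247 \right)} = \left(- \frac{307}{146} + \frac{93}{\left(-20\right) \left(4 - 20\right)}\right) + \left(\left(- \frac{1}{63}\right) 10 + \frac{10}{-247}\right) = \left(- \frac{307}{146} + \frac{93}{\left(-20\right) \left(-16\right)}\right) + \left(- \frac{10}{63} + 10 \left(- \frac{1}{247}\right)\right) = \left(- \frac{307}{146} + \frac{93}{320}\right) - \frac{3100}{15561} = - \frac{42331}{23360} - \frac{3100}{15561} = - \frac{731128691}{363504960}$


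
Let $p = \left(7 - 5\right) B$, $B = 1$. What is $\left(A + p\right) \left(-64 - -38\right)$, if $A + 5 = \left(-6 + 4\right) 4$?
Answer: $286$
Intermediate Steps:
$A = -13$ ($A = -5 + \left(-6 + 4\right) 4 = -5 - 8 = -13$)
$p = 2$ ($p = \left(7 - 5\right) 1 = 2 \cdot 1 = 2$)
$\left(A + p\right) \left(-64 - -38\right) = \left(-13 + 2\right) \left(-64 - -38\right) = - 11 \left(-64 + 38\right) = \left(-11\right) \left(-26\right) = 286$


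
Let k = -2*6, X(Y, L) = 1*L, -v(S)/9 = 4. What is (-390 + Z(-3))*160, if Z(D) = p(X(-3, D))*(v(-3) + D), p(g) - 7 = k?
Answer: -31200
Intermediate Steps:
v(S) = -36 (v(S) = -9*4 = -36)
X(Y, L) = L
k = -12
p(g) = -5 (p(g) = 7 - 12 = -5)
Z(D) = 180 - 5*D (Z(D) = -5*(-36 + D) = 180 - 5*D)
(-390 + Z(-3))*160 = (-390 + (180 - 5*(-3)))*160 = (-390 + (180 + 15))*160 = (-390 + 195)*160 = -195*160 = -31200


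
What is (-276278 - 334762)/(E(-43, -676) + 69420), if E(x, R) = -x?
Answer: -611040/69463 ≈ -8.7966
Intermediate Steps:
(-276278 - 334762)/(E(-43, -676) + 69420) = (-276278 - 334762)/(-1*(-43) + 69420) = -611040/(43 + 69420) = -611040/69463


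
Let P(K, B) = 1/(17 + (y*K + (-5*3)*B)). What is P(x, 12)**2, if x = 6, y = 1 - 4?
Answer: 1/32761 ≈ 3.0524e-5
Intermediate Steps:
y = -3
P(K, B) = 1/(17 - 15*B - 3*K) (P(K, B) = 1/(17 + (-3*K + (-5*3)*B)) = 1/(17 + (-3*K - 15*B)) = 1/(17 + (-15*B - 3*K)) = 1/(17 - 15*B - 3*K))
P(x, 12)**2 = (1/(17 - 15*12 - 3*6))**2 = (1/(17 - 180 - 18))**2 = (1/(-181))**2 = (-1/181)**2 = 1/32761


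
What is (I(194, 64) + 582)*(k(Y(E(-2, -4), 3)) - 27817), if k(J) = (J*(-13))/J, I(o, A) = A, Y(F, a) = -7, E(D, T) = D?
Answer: -17978180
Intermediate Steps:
k(J) = -13 (k(J) = (-13*J)/J = -13)
(I(194, 64) + 582)*(k(Y(E(-2, -4), 3)) - 27817) = (64 + 582)*(-13 - 27817) = 646*(-27830) = -17978180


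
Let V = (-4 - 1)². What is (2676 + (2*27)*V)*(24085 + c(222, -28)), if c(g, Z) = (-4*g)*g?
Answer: -696703326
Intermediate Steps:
c(g, Z) = -4*g²
V = 25 (V = (-5)² = 25)
(2676 + (2*27)*V)*(24085 + c(222, -28)) = (2676 + (2*27)*25)*(24085 - 4*222²) = (2676 + 54*25)*(24085 - 4*49284) = (2676 + 1350)*(24085 - 197136) = 4026*(-173051) = -696703326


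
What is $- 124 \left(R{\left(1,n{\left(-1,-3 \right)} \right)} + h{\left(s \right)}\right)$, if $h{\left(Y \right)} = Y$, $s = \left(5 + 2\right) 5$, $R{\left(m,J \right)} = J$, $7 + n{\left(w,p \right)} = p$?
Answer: $-3100$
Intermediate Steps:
$n{\left(w,p \right)} = -7 + p$
$s = 35$ ($s = 7 \cdot 5 = 35$)
$- 124 \left(R{\left(1,n{\left(-1,-3 \right)} \right)} + h{\left(s \right)}\right) = - 124 \left(\left(-7 - 3\right) + 35\right) = - 124 \left(-10 + 35\right) = \left(-124\right) 25 = -3100$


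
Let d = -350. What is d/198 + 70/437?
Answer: -69545/43263 ≈ -1.6075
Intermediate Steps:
d/198 + 70/437 = -350/198 + 70/437 = -350*1/198 + 70*(1/437) = -175/99 + 70/437 = -69545/43263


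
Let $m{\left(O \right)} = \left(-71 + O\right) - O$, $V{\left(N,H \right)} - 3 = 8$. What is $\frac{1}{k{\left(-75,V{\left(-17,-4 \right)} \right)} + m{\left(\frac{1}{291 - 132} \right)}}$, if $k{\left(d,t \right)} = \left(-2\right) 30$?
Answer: $- \frac{1}{131} \approx -0.0076336$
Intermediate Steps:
$V{\left(N,H \right)} = 11$ ($V{\left(N,H \right)} = 3 + 8 = 11$)
$k{\left(d,t \right)} = -60$
$m{\left(O \right)} = -71$
$\frac{1}{k{\left(-75,V{\left(-17,-4 \right)} \right)} + m{\left(\frac{1}{291 - 132} \right)}} = \frac{1}{-60 - 71} = \frac{1}{-131} = - \frac{1}{131}$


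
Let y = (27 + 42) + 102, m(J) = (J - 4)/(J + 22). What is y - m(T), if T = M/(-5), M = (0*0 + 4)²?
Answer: 8055/47 ≈ 171.38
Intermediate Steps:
M = 16 (M = (0 + 4)² = 4² = 16)
T = -16/5 (T = 16/(-5) = 16*(-⅕) = -16/5 ≈ -3.2000)
m(J) = (-4 + J)/(22 + J)
y = 171 (y = 69 + 102 = 171)
y - m(T) = 171 - (-4 - 16/5)/(22 - 16/5) = 171 - (-36)/(94/5*5) = 171 - 5*(-36)/(94*5) = 171 - 1*(-18/47) = 171 + 18/47 = 8055/47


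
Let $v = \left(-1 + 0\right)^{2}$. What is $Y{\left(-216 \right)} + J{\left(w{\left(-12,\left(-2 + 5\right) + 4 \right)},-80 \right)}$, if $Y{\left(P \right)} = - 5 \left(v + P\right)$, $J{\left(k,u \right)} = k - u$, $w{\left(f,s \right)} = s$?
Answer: $1162$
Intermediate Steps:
$v = 1$ ($v = \left(-1\right)^{2} = 1$)
$Y{\left(P \right)} = -5 - 5 P$ ($Y{\left(P \right)} = - 5 \left(1 + P\right) = -5 - 5 P$)
$Y{\left(-216 \right)} + J{\left(w{\left(-12,\left(-2 + 5\right) + 4 \right)},-80 \right)} = \left(-5 - -1080\right) + \left(\left(\left(-2 + 5\right) + 4\right) - -80\right) = \left(-5 + 1080\right) + \left(\left(3 + 4\right) + 80\right) = 1075 + \left(7 + 80\right) = 1075 + 87 = 1162$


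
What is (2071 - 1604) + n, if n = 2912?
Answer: 3379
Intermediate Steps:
(2071 - 1604) + n = (2071 - 1604) + 2912 = 467 + 2912 = 3379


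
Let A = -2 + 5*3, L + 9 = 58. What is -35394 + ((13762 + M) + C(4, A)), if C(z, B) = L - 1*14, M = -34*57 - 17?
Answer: -23552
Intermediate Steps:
L = 49 (L = -9 + 58 = 49)
A = 13 (A = -2 + 15 = 13)
M = -1955 (M = -1938 - 17 = -1955)
C(z, B) = 35 (C(z, B) = 49 - 1*14 = 49 - 14 = 35)
-35394 + ((13762 + M) + C(4, A)) = -35394 + ((13762 - 1955) + 35) = -35394 + (11807 + 35) = -35394 + 11842 = -23552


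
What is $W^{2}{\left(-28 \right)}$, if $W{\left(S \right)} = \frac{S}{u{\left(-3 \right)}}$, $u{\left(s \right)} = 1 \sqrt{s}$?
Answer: $- \frac{784}{3} \approx -261.33$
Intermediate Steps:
$u{\left(s \right)} = \sqrt{s}$
$W{\left(S \right)} = - \frac{i S \sqrt{3}}{3}$ ($W{\left(S \right)} = \frac{S}{\sqrt{-3}} = \frac{S}{i \sqrt{3}} = S \left(- \frac{i \sqrt{3}}{3}\right) = - \frac{i S \sqrt{3}}{3}$)
$W^{2}{\left(-28 \right)} = \left(\left(- \frac{1}{3}\right) i \left(-28\right) \sqrt{3}\right)^{2} = \left(\frac{28 i \sqrt{3}}{3}\right)^{2} = - \frac{784}{3}$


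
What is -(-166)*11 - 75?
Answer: 1751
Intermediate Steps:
-(-166)*11 - 75 = -83*(-22) - 75 = 1826 - 75 = 1751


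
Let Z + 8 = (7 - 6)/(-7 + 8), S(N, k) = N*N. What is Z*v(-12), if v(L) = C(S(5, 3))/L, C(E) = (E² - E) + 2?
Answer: 2107/6 ≈ 351.17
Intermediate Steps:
S(N, k) = N²
C(E) = 2 + E² - E
v(L) = 602/L (v(L) = (2 + (5²)² - 1*5²)/L = (2 + 25² - 1*25)/L = (2 + 625 - 25)/L = 602/L)
Z = -7 (Z = -8 + (7 - 6)/(-7 + 8) = -8 + 1/1 = -8 + 1*1 = -8 + 1 = -7)
Z*v(-12) = -4214/(-12) = -4214*(-1)/12 = -7*(-301/6) = 2107/6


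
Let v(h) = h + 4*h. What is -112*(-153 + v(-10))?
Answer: 22736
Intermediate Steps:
v(h) = 5*h
-112*(-153 + v(-10)) = -112*(-153 + 5*(-10)) = -112*(-153 - 50) = -112*(-203) = 22736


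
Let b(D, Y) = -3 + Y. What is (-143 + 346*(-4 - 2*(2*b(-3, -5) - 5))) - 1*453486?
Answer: -440481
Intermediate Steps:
(-143 + 346*(-4 - 2*(2*b(-3, -5) - 5))) - 1*453486 = (-143 + 346*(-4 - 2*(2*(-3 - 5) - 5))) - 1*453486 = (-143 + 346*(-4 - 2*(2*(-8) - 5))) - 453486 = (-143 + 346*(-4 - 2*(-16 - 5))) - 453486 = (-143 + 346*(-4 - 2*(-21))) - 453486 = (-143 + 346*(-4 + 42)) - 453486 = (-143 + 346*38) - 453486 = (-143 + 13148) - 453486 = 13005 - 453486 = -440481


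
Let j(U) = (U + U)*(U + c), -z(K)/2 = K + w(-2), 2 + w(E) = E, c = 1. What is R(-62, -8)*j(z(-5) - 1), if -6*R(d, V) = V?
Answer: 816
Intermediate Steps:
w(E) = -2 + E
R(d, V) = -V/6
z(K) = 8 - 2*K (z(K) = -2*(K + (-2 - 2)) = -2*(K - 4) = -2*(-4 + K) = 8 - 2*K)
j(U) = 2*U*(1 + U) (j(U) = (U + U)*(U + 1) = (2*U)*(1 + U) = 2*U*(1 + U))
R(-62, -8)*j(z(-5) - 1) = (-⅙*(-8))*(2*((8 - 2*(-5)) - 1)*(1 + ((8 - 2*(-5)) - 1))) = 4*(2*((8 + 10) - 1)*(1 + ((8 + 10) - 1)))/3 = 4*(2*(18 - 1)*(1 + (18 - 1)))/3 = 4*(2*17*(1 + 17))/3 = 4*(2*17*18)/3 = (4/3)*612 = 816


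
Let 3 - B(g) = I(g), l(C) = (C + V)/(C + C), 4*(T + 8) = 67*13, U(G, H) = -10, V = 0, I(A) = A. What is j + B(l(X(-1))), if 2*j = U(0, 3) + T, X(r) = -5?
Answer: 819/8 ≈ 102.38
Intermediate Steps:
T = 839/4 (T = -8 + (67*13)/4 = -8 + (1/4)*871 = -8 + 871/4 = 839/4 ≈ 209.75)
l(C) = 1/2 (l(C) = (C + 0)/(C + C) = C/((2*C)) = C*(1/(2*C)) = 1/2)
B(g) = 3 - g
j = 799/8 (j = (-10 + 839/4)/2 = (1/2)*(799/4) = 799/8 ≈ 99.875)
j + B(l(X(-1))) = 799/8 + (3 - 1*1/2) = 799/8 + (3 - 1/2) = 799/8 + 5/2 = 819/8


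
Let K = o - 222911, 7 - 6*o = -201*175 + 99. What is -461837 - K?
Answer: -1468639/6 ≈ -2.4477e+5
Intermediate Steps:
o = 35083/6 (o = 7/6 - (-201*175 + 99)/6 = 7/6 - (-35175 + 99)/6 = 7/6 - ⅙*(-35076) = 7/6 + 5846 = 35083/6 ≈ 5847.2)
K = -1302383/6 (K = 35083/6 - 222911 = -1302383/6 ≈ -2.1706e+5)
-461837 - K = -461837 - 1*(-1302383/6) = -461837 + 1302383/6 = -1468639/6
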